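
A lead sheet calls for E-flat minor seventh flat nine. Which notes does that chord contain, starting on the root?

Eb  Gb  Bb  Db  Fb

E-flat minor seventh flat nine is a minor seventh flat nine built on Eb.
- root: Eb
- minor 3rd: Gb
- perfect 5th: Bb
- minor 7th: Db
- minor 9th: Fb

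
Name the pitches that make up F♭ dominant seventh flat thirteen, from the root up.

Root Fb, quality dominant seventh flat thirteen:
Fb — root
Ab — major 3rd
Cb — perfect 5th
Ebb — minor 7th
Dbb — minor 13th

Fb – Ab – Cb – Ebb – Dbb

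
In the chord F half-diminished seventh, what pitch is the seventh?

Eb

F half-diminished seventh is built on F; its 7th is a minor 7th above the root.
A seventh above F uses the letter E, and the minor 7th above F is Eb.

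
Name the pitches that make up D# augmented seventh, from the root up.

D-sharp  F-double-sharp  A-double-sharp  C-sharp

D# augmented seventh: augmented seventh on D-sharp.
- root: D-sharp
- major 3rd: F-double-sharp
- augmented 5th: A-double-sharp
- minor 7th: C-sharp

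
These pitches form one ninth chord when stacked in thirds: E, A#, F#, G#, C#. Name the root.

F#

Stacking in thirds gives F# – A# – C# – E – G#, so F# is the root — F# dominant ninth.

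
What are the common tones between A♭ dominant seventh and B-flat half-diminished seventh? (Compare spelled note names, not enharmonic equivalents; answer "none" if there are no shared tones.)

A♭ dominant seventh: A-flat C E-flat G-flat
B-flat half-diminished seventh: B-flat D-flat F-flat A-flat
Common to both → A-flat.

A-flat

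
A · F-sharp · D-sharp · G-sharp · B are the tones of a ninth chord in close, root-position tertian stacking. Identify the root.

G-sharp

Arranged so that each adjacent pair is a third by letter name: G-sharp – B – D-sharp – F-sharp – A.
The bottom of that stack, G-sharp, is the root (this is G-sharp minor seventh flat nine).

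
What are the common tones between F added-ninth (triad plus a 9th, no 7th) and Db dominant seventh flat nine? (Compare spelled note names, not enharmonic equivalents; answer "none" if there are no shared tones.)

F

F added-ninth = F, A, C, G.
Db dominant seventh flat nine = D-flat, F, A-flat, C-flat, E-double-flat.
Shared: F.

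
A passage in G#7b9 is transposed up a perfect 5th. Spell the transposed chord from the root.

Transposed root: G# → D# (perfect 5th up). So we spell D# dominant seventh flat nine:
root → D#
3rd (major 3rd) → F##
5th (perfect 5th) → A#
7th (minor 7th) → C#
9th (minor 9th) → E

D# F## A# C# E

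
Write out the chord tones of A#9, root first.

A#9 is a dominant ninth built on A♯.
A♯ — root
C𝄪 — major 3rd
E♯ — perfect 5th
G♯ — minor 7th
B♯ — major 9th

A♯ C𝄪 E♯ G♯ B♯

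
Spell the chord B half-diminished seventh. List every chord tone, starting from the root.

B – D – F – A

Root B, quality half-diminished seventh:
- root: B
- minor 3rd: D
- diminished 5th: F
- minor 7th: A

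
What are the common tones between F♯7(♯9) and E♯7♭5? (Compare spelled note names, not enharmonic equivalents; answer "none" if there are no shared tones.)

F♯7(♯9) = F♯, A♯, C♯, E, G𝄪.
E♯7♭5 = E♯, G𝄪, B, D♯.
Shared: G𝄪.

G𝄪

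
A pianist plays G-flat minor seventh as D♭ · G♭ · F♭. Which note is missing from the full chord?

The full G-flat minor seventh chord is G♭, B𝄫, D♭, F♭.
Comparing with the voicing, the minor 3rd (3rd) — B𝄫 — is absent.

B𝄫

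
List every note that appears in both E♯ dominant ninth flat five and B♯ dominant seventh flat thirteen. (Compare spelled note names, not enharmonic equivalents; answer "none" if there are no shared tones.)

F-double-sharp

E♯ dominant ninth flat five = E-sharp, G-double-sharp, B, D-sharp, F-double-sharp.
B♯ dominant seventh flat thirteen = B-sharp, D-double-sharp, F-double-sharp, A-sharp, G-sharp.
Shared: F-double-sharp.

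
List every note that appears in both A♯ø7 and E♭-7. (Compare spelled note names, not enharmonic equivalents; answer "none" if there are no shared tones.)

none

A♯ø7 = A#, C#, E, G#.
E♭-7 = Eb, Gb, Bb, Db.
Shared: none.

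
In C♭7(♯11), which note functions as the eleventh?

F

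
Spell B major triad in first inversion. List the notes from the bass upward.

D-sharp, F-sharp, B

In root position, B major triad is B–D-sharp–F-sharp.
First inversion puts the third (D-sharp) in the bass.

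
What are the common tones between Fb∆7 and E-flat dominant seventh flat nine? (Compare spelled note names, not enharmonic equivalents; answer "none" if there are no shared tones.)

Fb∆7 = Fb, Ab, Cb, Eb.
E-flat dominant seventh flat nine = Eb, G, Bb, Db, Fb.
Shared: Fb, Eb.

Fb – Eb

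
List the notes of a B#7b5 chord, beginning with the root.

B# – D## – F# – A#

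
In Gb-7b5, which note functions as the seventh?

Fb

Root of Gb-7b5 = Gb. The 7th is a minor 7th: Gb up a minor 7th → Fb.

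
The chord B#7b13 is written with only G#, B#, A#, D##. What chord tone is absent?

F##

The full B#7b13 chord is B#, D##, F##, A#, G#.
Comparing with the voicing, the perfect 5th (5th) — F## — is absent.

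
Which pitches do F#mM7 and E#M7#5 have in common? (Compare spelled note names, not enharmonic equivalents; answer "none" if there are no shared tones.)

E#

F#mM7 = F#, A, C#, E#.
E#M7#5 = E#, G##, B##, D##.
Shared: E#.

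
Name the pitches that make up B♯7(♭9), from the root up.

Root B#, quality dominant seventh flat nine:
Root: B#
Major 3rd (3rd): D##
Perfect 5th (5th): F##
Minor 7th (7th): A#
Minor 9th (9th): C#

B#, D##, F##, A#, C#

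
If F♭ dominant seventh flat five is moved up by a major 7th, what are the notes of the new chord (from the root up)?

Eb – G – Bbb – Db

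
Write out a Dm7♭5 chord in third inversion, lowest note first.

C – D – F – Ab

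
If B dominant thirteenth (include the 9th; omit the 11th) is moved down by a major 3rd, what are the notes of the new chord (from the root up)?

Transposed root: B → G (major 3rd down). So we spell G dominant thirteenth:
- root: G
- major 3rd: B
- perfect 5th: D
- minor 7th: F
- major 9th: A
- major 13th: E

G, B, D, F, A, E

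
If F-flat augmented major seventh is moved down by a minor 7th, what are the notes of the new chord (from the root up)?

Transposed root: F-flat → G-flat (minor 7th down). So we spell G-flat augmented major seventh:
G-flat — root
B-flat — major 3rd
D — augmented 5th
F — major 7th

G-flat, B-flat, D, F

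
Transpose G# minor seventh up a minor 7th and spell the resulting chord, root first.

F#, A, C#, E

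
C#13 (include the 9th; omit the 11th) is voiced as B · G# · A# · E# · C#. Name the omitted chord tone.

D#

C#13 = C#, E#, G#, B, D#, A#. The voicing lacks the 9th (major 9th), D#.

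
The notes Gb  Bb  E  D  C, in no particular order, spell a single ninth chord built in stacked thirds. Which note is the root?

C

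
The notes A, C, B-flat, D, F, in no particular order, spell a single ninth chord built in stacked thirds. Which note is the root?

B-flat

Stacking in thirds gives B-flat – D – F – A – C, so B-flat is the root — B-flat major ninth.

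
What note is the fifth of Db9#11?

Db9#11 is built on Db; its 5th is a perfect 5th above the root.
A fifth above D uses the letter A, and the perfect 5th above Db is Ab.

Ab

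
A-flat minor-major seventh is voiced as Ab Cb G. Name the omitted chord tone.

The full A-flat minor-major seventh chord is Ab, Cb, Eb, G.
Comparing with the voicing, the perfect 5th (5th) — Eb — is absent.

Eb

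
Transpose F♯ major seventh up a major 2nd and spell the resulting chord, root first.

G-sharp – B-sharp – D-sharp – F-double-sharp

F-sharp up a major 2nd → G-sharp. New chord: G-sharp major seventh.
root → G-sharp
3rd (major 3rd) → B-sharp
5th (perfect 5th) → D-sharp
7th (major 7th) → F-double-sharp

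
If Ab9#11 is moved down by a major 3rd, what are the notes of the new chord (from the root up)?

Fb – Ab – Cb – Ebb – Gb – Bb

Ab down a major 3rd → Fb. New chord: Fb dominant ninth sharp eleven.
Fb — root
Ab — major 3rd
Cb — perfect 5th
Ebb — minor 7th
Gb — major 9th
Bb — augmented 11th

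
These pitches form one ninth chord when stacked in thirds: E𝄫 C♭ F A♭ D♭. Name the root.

D♭

Arranged so that each adjacent pair is a third by letter name: D♭ – F – A♭ – C♭ – E𝄫.
The bottom of that stack, D♭, is the root (this is D♭ dominant seventh flat nine).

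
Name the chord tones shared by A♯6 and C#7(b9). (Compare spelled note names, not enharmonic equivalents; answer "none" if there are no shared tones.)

E#

A♯6: A# C## E# F##
C#7(b9): C# E# G# B D
Common to both → E#.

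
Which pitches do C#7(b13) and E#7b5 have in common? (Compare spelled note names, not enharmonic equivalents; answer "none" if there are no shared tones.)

E#, B

C#7(b13): C# E# G# B A
E#7b5: E# G## B D#
Common to both → E#, B.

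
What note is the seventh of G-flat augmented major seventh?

F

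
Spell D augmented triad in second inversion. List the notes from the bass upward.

D augmented triad = D–F-sharp–A-sharp; second inversion → fifth (A-sharp) lowest.

A-sharp – D – F-sharp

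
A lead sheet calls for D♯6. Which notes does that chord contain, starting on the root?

D♯6 is a major sixth built on D♯.
- root: D♯
- major 3rd: F𝄪
- perfect 5th: A♯
- major 6th: B♯

D♯  F𝄪  A♯  B♯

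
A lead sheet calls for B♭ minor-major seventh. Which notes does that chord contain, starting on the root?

B♭ minor-major seventh: minor-major seventh on Bb.
Bb — root
Db — minor 3rd
F — perfect 5th
A — major 7th

Bb – Db – F – A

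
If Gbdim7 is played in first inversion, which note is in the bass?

B𝄫

Gbdim7 = G♭–B𝄫–D𝄫–F𝄫. First inversion → third in the bass = B𝄫.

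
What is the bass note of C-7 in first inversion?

C-7 in root position is C–E♭–G–B♭.
First inversion places the third in the bass, which is E♭.

E♭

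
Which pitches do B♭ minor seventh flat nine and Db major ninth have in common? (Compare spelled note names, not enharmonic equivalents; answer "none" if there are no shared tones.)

D-flat – F – A-flat

B♭ minor seventh flat nine = B-flat, D-flat, F, A-flat, C-flat.
Db major ninth = D-flat, F, A-flat, C, E-flat.
Shared: D-flat, F, A-flat.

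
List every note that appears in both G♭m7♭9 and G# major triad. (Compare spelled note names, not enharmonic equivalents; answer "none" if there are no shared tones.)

G♭m7♭9: Gb Bbb Db Fb Abb
G# major triad: G# B# D#
Common to both → none.

none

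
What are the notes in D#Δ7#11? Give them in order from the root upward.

D#Δ7#11: major seventh sharp eleven on D#.
Root: D#
Major 3rd (3rd): F##
Perfect 5th (5th): A#
Major 7th (7th): C##
Augmented 11th (11th): G##

D#, F##, A#, C##, G##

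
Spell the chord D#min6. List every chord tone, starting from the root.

D#, F#, A#, B#

Root D#, quality minor sixth:
Root: D#
Minor 3rd (3rd): F#
Perfect 5th (5th): A#
Major 6th (6th): B#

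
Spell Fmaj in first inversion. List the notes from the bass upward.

Fmaj = F–A–C; first inversion → third (A) lowest.

A, C, F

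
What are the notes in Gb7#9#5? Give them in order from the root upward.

G♭, B♭, D, F♭, A

Root G♭, quality dominant seventh sharp nine sharp five:
G♭ — root
B♭ — major 3rd
D — augmented 5th
F♭ — minor 7th
A — augmented 9th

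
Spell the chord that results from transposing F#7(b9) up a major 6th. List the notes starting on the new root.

Transposed root: F# → D# (major 6th up). So we spell D# dominant seventh flat nine:
root → D#
3rd (major 3rd) → F##
5th (perfect 5th) → A#
7th (minor 7th) → C#
9th (minor 9th) → E

D# – F## – A# – C# – E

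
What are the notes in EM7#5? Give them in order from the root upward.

EM7#5 is an augmented major seventh built on E.
- root: E
- major 3rd: G#
- augmented 5th: B#
- major 7th: D#

E, G#, B#, D#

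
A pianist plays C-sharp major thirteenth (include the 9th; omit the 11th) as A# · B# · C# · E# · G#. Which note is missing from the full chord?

The full C-sharp major thirteenth chord is C#, E#, G#, B#, D#, A#.
Comparing with the voicing, the major 9th (9th) — D# — is absent.

D#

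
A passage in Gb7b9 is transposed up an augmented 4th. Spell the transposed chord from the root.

G♭ up an augmented 4th → C. New chord: C dominant seventh flat nine.
- root: C
- major 3rd: E
- perfect 5th: G
- minor 7th: B♭
- minor 9th: D♭

C – E – G – B♭ – D♭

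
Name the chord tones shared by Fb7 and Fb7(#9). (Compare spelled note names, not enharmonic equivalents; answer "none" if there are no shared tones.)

Fb7 = Fb, Ab, Cb, Ebb.
Fb7(#9) = Fb, Ab, Cb, Ebb, G.
Shared: Fb, Ab, Cb, Ebb.

Fb, Ab, Cb, Ebb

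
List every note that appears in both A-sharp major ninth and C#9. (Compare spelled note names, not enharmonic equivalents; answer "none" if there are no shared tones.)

A-sharp major ninth = A#, C##, E#, G##, B#.
C#9 = C#, E#, G#, B, D#.
Shared: E#.

E#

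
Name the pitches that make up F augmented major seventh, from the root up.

F – A – C-sharp – E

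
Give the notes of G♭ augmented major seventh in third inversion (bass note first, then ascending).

F – G-flat – B-flat – D

G♭ augmented major seventh = G-flat–B-flat–D–F; third inversion → seventh (F) lowest.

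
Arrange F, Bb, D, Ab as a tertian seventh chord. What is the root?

Bb

Arranged so that each adjacent pair is a third by letter name: Bb – D – F – Ab.
The bottom of that stack, Bb, is the root (this is Bb dominant seventh).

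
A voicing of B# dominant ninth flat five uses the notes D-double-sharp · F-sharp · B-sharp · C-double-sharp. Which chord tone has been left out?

B# dominant ninth flat five = B-sharp, D-double-sharp, F-sharp, A-sharp, C-double-sharp. The voicing lacks the 7th (minor 7th), A-sharp.

A-sharp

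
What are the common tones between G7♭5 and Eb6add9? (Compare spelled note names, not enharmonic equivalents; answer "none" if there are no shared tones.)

G, F

G7♭5: G B D♭ F
Eb6add9: E♭ G B♭ C F
Common to both → G, F.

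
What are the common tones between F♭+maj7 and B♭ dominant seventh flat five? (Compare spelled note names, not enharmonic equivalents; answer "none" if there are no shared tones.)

F♭+maj7: Fb Ab C Eb
B♭ dominant seventh flat five: Bb D Fb Ab
Common to both → Fb, Ab.

Fb, Ab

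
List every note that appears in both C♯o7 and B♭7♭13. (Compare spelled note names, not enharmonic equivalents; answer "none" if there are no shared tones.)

C♯o7: C♯ E G B♭
B♭7♭13: B♭ D F A♭ G♭
Common to both → B♭.

B♭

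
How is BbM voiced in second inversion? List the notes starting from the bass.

F, Bb, D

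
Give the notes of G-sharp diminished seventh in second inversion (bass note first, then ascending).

D – F – G# – B

G-sharp diminished seventh = G#–B–D–F; second inversion → fifth (D) lowest.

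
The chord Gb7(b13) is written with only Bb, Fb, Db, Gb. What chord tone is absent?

Ebb

The full Gb7(b13) chord is Gb, Bb, Db, Fb, Ebb.
Comparing with the voicing, the minor 13th (13th) — Ebb — is absent.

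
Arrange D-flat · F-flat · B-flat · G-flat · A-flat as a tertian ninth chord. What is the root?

G-flat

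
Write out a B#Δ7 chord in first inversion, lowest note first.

D##, F##, A##, B#

In root position, B#Δ7 is B#–D##–F##–A##.
First inversion puts the third (D##) in the bass.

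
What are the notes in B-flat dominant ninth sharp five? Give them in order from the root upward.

B-flat dominant ninth sharp five is a dominant ninth sharp five built on Bb.
Root: Bb
Major 3rd (3rd): D
Augmented 5th (5th): F#
Minor 7th (7th): Ab
Major 9th (9th): C

Bb  D  F#  Ab  C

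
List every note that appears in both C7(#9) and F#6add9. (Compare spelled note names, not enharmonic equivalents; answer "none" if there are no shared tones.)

D#

C7(#9): C E G Bb D#
F#6add9: F# A# C# D# G#
Common to both → D#.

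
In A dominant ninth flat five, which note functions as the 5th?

Eb

Root of A dominant ninth flat five = A. The 5th is a diminished 5th: A up a diminished 5th → Eb.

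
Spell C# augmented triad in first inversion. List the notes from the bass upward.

E#  G##  C#

In root position, C# augmented triad is C#–E#–G##.
First inversion puts the third (E#) in the bass.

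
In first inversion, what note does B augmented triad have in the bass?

B augmented triad = B–D♯–F𝄪. First inversion → third in the bass = D♯.

D♯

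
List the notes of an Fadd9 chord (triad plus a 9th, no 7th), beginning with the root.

Root F, quality added-ninth:
- root: F
- major 3rd: A
- perfect 5th: C
- major 9th: G

F A C G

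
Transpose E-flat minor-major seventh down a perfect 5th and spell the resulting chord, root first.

A-flat  C-flat  E-flat  G

A perfect 5th down from E-flat is A-flat, so the new chord is A-flat minor-major seventh.
root → A-flat
3rd (minor 3rd) → C-flat
5th (perfect 5th) → E-flat
7th (major 7th) → G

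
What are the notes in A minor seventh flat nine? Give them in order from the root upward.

A, C, E, G, B♭

A minor seventh flat nine is a minor seventh flat nine built on A.
A — root
C — minor 3rd
E — perfect 5th
G — minor 7th
B♭ — minor 9th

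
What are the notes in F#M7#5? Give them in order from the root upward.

F#, A#, C##, E#

F#M7#5: augmented major seventh on F#.
Root: F#
Major 3rd (3rd): A#
Augmented 5th (5th): C##
Major 7th (7th): E#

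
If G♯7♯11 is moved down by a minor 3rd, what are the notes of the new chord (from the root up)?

E#, G##, B#, D#, A##

G# down a minor 3rd → E#. New chord: E# dominant seventh sharp eleven.
E# — root
G## — major 3rd
B# — perfect 5th
D# — minor 7th
A## — augmented 11th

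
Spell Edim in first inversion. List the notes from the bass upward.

G, Bb, E

Edim = E–G–Bb; first inversion → third (G) lowest.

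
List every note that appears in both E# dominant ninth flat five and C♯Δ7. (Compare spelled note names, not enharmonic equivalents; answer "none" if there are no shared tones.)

E# dominant ninth flat five: E# G## B D# F##
C♯Δ7: C# E# G# B#
Common to both → E#.

E#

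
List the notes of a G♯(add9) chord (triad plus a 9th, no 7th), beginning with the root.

G# B# D# A#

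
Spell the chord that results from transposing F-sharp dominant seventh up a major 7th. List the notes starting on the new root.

E#, G##, B#, D#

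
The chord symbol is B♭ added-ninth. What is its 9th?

C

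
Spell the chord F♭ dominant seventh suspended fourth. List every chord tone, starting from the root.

Fb Bbb Cb Ebb

F♭ dominant seventh suspended fourth is a dominant seventh suspended fourth built on Fb.
Root: Fb
Perfect 4th (4th): Bbb
Perfect 5th (5th): Cb
Minor 7th (7th): Ebb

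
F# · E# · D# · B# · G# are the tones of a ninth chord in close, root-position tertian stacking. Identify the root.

Arranged so that each adjacent pair is a third by letter name: E# – G# – B# – D# – F#.
The bottom of that stack, E#, is the root (this is E# minor seventh flat nine).

E#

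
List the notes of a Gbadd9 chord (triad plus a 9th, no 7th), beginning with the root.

Gbadd9 is an added-ninth built on G♭.
Root: G♭
Major 3rd (3rd): B♭
Perfect 5th (5th): D♭
Major 9th (9th): A♭

G♭, B♭, D♭, A♭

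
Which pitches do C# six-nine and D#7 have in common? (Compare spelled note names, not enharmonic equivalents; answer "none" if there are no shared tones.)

C# six-nine: C# E# G# A# D#
D#7: D# F## A# C#
Common to both → C#, A#, D#.

C# A# D#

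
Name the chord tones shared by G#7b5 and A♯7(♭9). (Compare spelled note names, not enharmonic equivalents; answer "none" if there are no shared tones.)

G#7b5 = G♯, B♯, D, F♯.
A♯7(♭9) = A♯, C𝄪, E♯, G♯, B.
Shared: G♯.

G♯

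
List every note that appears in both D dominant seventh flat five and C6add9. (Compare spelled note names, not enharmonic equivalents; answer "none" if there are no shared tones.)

D, C

D dominant seventh flat five = D, F#, Ab, C.
C6add9 = C, E, G, A, D.
Shared: D, C.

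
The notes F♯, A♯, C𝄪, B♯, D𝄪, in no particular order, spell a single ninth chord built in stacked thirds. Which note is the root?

B♯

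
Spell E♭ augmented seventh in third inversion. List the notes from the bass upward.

D-flat, E-flat, G, B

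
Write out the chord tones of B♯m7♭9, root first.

B# D# F## A# C#

B♯m7♭9 is a minor seventh flat nine built on B#.
- root: B#
- minor 3rd: D#
- perfect 5th: F##
- minor 7th: A#
- minor 9th: C#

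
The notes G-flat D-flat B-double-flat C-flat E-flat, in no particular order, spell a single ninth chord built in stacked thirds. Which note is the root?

Arranged so that each adjacent pair is a third by letter name: C-flat – E-flat – G-flat – B-double-flat – D-flat.
The bottom of that stack, C-flat, is the root (this is C-flat dominant ninth).

C-flat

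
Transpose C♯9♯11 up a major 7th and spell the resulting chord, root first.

B#  D##  F##  A#  C##  E##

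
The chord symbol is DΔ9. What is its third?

F♯

DΔ9 is built on D; its 3rd is a major 3rd above the root.
A third above D uses the letter F, and the major 3rd above D is F♯.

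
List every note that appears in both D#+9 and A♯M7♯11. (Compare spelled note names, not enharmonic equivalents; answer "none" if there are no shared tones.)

D#+9: D# F## A## C# E#
A♯M7♯11: A# C## E# G## D##
Common to both → E#.

E#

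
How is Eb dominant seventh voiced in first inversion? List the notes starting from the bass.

G – B♭ – D♭ – E♭

In root position, Eb dominant seventh is E♭–G–B♭–D♭.
First inversion puts the third (G) in the bass.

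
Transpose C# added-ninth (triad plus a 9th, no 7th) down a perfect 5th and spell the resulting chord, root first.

Transposed root: C♯ → F♯ (perfect 5th down). So we spell F♯ added-ninth:
- root: F♯
- major 3rd: A♯
- perfect 5th: C♯
- major 9th: G♯

F♯ – A♯ – C♯ – G♯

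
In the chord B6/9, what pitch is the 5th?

Root of B6/9 = B. The 5th is a perfect 5th: B up a perfect 5th → F♯.

F♯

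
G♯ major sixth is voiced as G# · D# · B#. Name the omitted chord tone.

The full G♯ major sixth chord is G#, B#, D#, E#.
Comparing with the voicing, the major 6th (6th) — E# — is absent.

E#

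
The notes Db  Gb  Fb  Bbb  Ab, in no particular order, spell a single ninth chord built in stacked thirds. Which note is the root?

Gb

Stacking in thirds gives Gb – Bbb – Db – Fb – Ab, so Gb is the root — Gb minor ninth.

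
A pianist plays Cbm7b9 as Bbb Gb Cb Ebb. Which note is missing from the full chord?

Dbb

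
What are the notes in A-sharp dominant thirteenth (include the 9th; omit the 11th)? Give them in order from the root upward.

A-sharp – C-double-sharp – E-sharp – G-sharp – B-sharp – F-double-sharp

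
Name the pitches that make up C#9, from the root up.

C#9 is a dominant ninth built on C♯.
root → C♯
3rd (major 3rd) → E♯
5th (perfect 5th) → G♯
7th (minor 7th) → B
9th (major 9th) → D♯

C♯, E♯, G♯, B, D♯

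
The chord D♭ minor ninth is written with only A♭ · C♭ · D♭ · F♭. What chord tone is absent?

E♭

D♭ minor ninth = D♭, F♭, A♭, C♭, E♭. The voicing lacks the 9th (major 9th), E♭.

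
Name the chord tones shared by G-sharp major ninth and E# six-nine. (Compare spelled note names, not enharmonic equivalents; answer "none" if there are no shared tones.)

B-sharp, F-double-sharp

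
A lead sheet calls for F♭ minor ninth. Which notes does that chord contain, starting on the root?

Fb – Abb – Cb – Ebb – Gb

F♭ minor ninth: minor ninth on Fb.
root → Fb
3rd (minor 3rd) → Abb
5th (perfect 5th) → Cb
7th (minor 7th) → Ebb
9th (major 9th) → Gb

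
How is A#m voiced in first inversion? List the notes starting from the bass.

C#, E#, A#

A#m = A#–C#–E#; first inversion → third (C#) lowest.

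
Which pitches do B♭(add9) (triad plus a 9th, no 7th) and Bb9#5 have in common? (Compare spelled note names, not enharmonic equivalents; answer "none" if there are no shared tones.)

B♭(add9): Bb D F C
Bb9#5: Bb D F# Ab C
Common to both → Bb, D, C.

Bb, D, C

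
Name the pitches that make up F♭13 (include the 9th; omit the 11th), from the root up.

F♭13 is a dominant thirteenth built on Fb.
Fb — root
Ab — major 3rd
Cb — perfect 5th
Ebb — minor 7th
Gb — major 9th
Db — major 13th

Fb – Ab – Cb – Ebb – Gb – Db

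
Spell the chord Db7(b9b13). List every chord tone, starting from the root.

Db, F, Ab, Cb, Ebb, Bbb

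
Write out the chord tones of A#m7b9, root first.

A#m7b9 is a minor seventh flat nine built on A#.
Root: A#
Minor 3rd (3rd): C#
Perfect 5th (5th): E#
Minor 7th (7th): G#
Minor 9th (9th): B

A#  C#  E#  G#  B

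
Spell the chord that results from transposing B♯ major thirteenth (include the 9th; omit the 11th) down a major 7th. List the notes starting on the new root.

C-sharp, E-sharp, G-sharp, B-sharp, D-sharp, A-sharp

Transposed root: B-sharp → C-sharp (major 7th down). So we spell C-sharp major thirteenth:
root → C-sharp
3rd (major 3rd) → E-sharp
5th (perfect 5th) → G-sharp
7th (major 7th) → B-sharp
9th (major 9th) → D-sharp
13th (major 13th) → A-sharp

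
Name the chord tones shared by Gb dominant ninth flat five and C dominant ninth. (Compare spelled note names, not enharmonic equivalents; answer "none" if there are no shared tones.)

B-flat

Gb dominant ninth flat five = G-flat, B-flat, D-double-flat, F-flat, A-flat.
C dominant ninth = C, E, G, B-flat, D.
Shared: B-flat.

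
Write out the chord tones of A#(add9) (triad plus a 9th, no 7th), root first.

A# – C## – E# – B#

Root A#, quality added-ninth:
root → A#
3rd (major 3rd) → C##
5th (perfect 5th) → E#
9th (major 9th) → B#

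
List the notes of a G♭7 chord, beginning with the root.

G♭ – B♭ – D♭ – F♭

G♭7 is a dominant seventh built on G♭.
G♭ — root
B♭ — major 3rd
D♭ — perfect 5th
F♭ — minor 7th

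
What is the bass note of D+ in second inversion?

A#

D+ in root position is D–F#–A#.
Second inversion places the fifth in the bass, which is A#.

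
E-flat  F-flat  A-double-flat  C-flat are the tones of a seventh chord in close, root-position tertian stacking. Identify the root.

F-flat

Stacking in thirds gives F-flat – A-double-flat – C-flat – E-flat, so F-flat is the root — F-flat minor-major seventh.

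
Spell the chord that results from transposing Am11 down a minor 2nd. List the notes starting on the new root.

A down a minor 2nd → G#. New chord: G# minor eleventh.
G# — root
B — minor 3rd
D# — perfect 5th
F# — minor 7th
A# — major 9th
C# — perfect 11th

G# – B – D# – F# – A# – C#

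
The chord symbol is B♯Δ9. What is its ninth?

B♯Δ9 is built on B#; its 9th is a major 9th above the root.
A second above B uses the letter C, and the major 9th above B# is C##.

C##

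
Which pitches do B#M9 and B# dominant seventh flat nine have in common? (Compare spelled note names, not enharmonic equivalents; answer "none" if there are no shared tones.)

B#M9 = B♯, D𝄪, F𝄪, A𝄪, C𝄪.
B# dominant seventh flat nine = B♯, D𝄪, F𝄪, A♯, C♯.
Shared: B♯, D𝄪, F𝄪.

B♯, D𝄪, F𝄪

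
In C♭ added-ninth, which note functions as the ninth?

Root of C♭ added-ninth = Cb. The 9th is a major 9th: Cb up a major 9th → Db.

Db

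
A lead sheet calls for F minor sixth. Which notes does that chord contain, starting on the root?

Root F, quality minor sixth:
- root: F
- minor 3rd: Ab
- perfect 5th: C
- major 6th: D

F, Ab, C, D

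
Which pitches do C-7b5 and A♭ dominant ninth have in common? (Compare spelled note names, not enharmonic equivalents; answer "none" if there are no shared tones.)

C – Eb – Gb – Bb

C-7b5: C Eb Gb Bb
A♭ dominant ninth: Ab C Eb Gb Bb
Common to both → C, Eb, Gb, Bb.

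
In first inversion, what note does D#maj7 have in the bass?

D#maj7 in root position is D♯–F𝄪–A♯–C𝄪.
First inversion places the third in the bass, which is F𝄪.

F𝄪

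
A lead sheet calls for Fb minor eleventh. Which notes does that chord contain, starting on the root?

F-flat – A-double-flat – C-flat – E-double-flat – G-flat – B-double-flat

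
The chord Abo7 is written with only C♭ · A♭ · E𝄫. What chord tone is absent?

G𝄫

The full Abo7 chord is A♭, C♭, E𝄫, G𝄫.
Comparing with the voicing, the diminished 7th (7th) — G𝄫 — is absent.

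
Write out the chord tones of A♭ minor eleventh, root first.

Ab Cb Eb Gb Bb Db

A♭ minor eleventh: minor eleventh on Ab.
root → Ab
3rd (minor 3rd) → Cb
5th (perfect 5th) → Eb
7th (minor 7th) → Gb
9th (major 9th) → Bb
11th (perfect 11th) → Db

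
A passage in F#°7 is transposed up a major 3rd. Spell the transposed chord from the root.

A major 3rd up from F# is A#, so the new chord is A# diminished seventh.
- root: A#
- minor 3rd: C#
- diminished 5th: E
- diminished 7th: G

A#  C#  E  G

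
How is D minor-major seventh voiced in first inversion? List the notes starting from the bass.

F A C-sharp D

In root position, D minor-major seventh is D–F–A–C-sharp.
First inversion puts the third (F) in the bass.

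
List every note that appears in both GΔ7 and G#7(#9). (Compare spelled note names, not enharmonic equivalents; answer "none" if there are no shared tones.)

F#

GΔ7: G B D F#
G#7(#9): G# B# D# F# A##
Common to both → F#.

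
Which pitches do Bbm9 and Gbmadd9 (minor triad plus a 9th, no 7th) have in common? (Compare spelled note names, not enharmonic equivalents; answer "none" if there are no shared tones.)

Db, Ab

Bbm9: Bb Db F Ab C
Gbmadd9: Gb Bbb Db Ab
Common to both → Db, Ab.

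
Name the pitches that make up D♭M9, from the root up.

D♭M9: major ninth on Db.
Db — root
F — major 3rd
Ab — perfect 5th
C — major 7th
Eb — major 9th

Db F Ab C Eb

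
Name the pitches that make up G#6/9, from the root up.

G#, B#, D#, E#, A#

G#6/9: six-nine on G#.
- root: G#
- major 3rd: B#
- perfect 5th: D#
- major 6th: E#
- major 9th: A#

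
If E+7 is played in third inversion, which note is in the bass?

E+7 = E–G#–B#–D. Third inversion → seventh in the bass = D.

D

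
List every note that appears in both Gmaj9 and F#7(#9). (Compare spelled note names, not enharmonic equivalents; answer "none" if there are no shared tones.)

Gmaj9: G B D F# A
F#7(#9): F# A# C# E G##
Common to both → F#.

F#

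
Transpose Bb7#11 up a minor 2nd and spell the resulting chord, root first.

Bb up a minor 2nd → Cb. New chord: Cb dominant seventh sharp eleven.
Cb — root
Eb — major 3rd
Gb — perfect 5th
Bbb — minor 7th
F — augmented 11th

Cb – Eb – Gb – Bbb – F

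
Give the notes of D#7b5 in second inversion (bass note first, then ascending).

D#7b5 = D♯–F𝄪–A–C♯; second inversion → fifth (A) lowest.

A – C♯ – D♯ – F𝄪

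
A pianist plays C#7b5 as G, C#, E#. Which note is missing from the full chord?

The full C#7b5 chord is C#, E#, G, B.
Comparing with the voicing, the minor 7th (7th) — B — is absent.

B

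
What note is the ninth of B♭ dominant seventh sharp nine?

Root of B♭ dominant seventh sharp nine = B♭. The 9th is an augmented 9th: B♭ up an augmented 9th → C♯.

C♯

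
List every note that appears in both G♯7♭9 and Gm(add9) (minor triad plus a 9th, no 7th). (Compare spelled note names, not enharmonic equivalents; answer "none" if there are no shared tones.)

A

G♯7♭9: G# B# D# F# A
Gm(add9): G Bb D A
Common to both → A.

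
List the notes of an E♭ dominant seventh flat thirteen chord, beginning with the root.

Eb – G – Bb – Db – Cb

E♭ dominant seventh flat thirteen: dominant seventh flat thirteen on Eb.
Eb — root
G — major 3rd
Bb — perfect 5th
Db — minor 7th
Cb — minor 13th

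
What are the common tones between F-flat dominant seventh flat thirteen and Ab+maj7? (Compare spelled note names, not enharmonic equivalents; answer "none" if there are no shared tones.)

F-flat dominant seventh flat thirteen: Fb Ab Cb Ebb Dbb
Ab+maj7: Ab C E G
Common to both → Ab.

Ab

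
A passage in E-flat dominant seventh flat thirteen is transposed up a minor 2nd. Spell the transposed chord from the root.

F-flat, A-flat, C-flat, E-double-flat, D-double-flat

Transposed root: E-flat → F-flat (minor 2nd up). So we spell F-flat dominant seventh flat thirteen:
F-flat — root
A-flat — major 3rd
C-flat — perfect 5th
E-double-flat — minor 7th
D-double-flat — minor 13th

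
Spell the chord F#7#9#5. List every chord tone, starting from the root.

F#7#9#5 is a dominant seventh sharp nine sharp five built on F#.
root → F#
3rd (major 3rd) → A#
5th (augmented 5th) → C##
7th (minor 7th) → E
9th (augmented 9th) → G##

F#, A#, C##, E, G##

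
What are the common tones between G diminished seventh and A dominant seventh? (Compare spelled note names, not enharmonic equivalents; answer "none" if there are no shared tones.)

G

G diminished seventh: G B-flat D-flat F-flat
A dominant seventh: A C-sharp E G
Common to both → G.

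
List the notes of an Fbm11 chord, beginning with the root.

Fbm11 is a minor eleventh built on Fb.
root → Fb
3rd (minor 3rd) → Abb
5th (perfect 5th) → Cb
7th (minor 7th) → Ebb
9th (major 9th) → Gb
11th (perfect 11th) → Bbb

Fb  Abb  Cb  Ebb  Gb  Bbb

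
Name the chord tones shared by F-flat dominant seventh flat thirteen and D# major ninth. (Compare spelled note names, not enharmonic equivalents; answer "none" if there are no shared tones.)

F-flat dominant seventh flat thirteen = F-flat, A-flat, C-flat, E-double-flat, D-double-flat.
D# major ninth = D-sharp, F-double-sharp, A-sharp, C-double-sharp, E-sharp.
Shared: none.

none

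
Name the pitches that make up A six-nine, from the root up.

A  C-sharp  E  F-sharp  B

Root A, quality six-nine:
- root: A
- major 3rd: C-sharp
- perfect 5th: E
- major 6th: F-sharp
- major 9th: B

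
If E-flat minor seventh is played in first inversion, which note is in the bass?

E-flat minor seventh in root position is Eb–Gb–Bb–Db.
First inversion places the third in the bass, which is Gb.

Gb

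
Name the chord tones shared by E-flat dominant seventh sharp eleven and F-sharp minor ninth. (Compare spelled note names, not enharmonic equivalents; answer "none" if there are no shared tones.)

A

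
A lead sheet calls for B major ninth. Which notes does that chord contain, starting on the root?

B D-sharp F-sharp A-sharp C-sharp

B major ninth: major ninth on B.
root → B
3rd (major 3rd) → D-sharp
5th (perfect 5th) → F-sharp
7th (major 7th) → A-sharp
9th (major 9th) → C-sharp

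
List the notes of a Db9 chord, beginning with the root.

Db9: dominant ninth on D♭.
- root: D♭
- major 3rd: F
- perfect 5th: A♭
- minor 7th: C♭
- major 9th: E♭

D♭  F  A♭  C♭  E♭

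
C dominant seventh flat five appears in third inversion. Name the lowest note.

B-flat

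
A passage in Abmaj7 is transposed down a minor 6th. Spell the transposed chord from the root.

C  E  G  B

A♭ down a minor 6th → C. New chord: C major seventh.
C — root
E — major 3rd
G — perfect 5th
B — major 7th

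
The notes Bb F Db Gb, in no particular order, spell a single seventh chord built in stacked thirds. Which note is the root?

Gb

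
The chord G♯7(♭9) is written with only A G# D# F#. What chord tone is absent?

B#

G♯7(♭9) = G#, B#, D#, F#, A. The voicing lacks the 3rd (major 3rd), B#.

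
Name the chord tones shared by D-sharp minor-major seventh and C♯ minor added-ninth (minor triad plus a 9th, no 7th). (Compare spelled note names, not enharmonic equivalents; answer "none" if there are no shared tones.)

D-sharp

D-sharp minor-major seventh: D-sharp F-sharp A-sharp C-double-sharp
C♯ minor added-ninth: C-sharp E G-sharp D-sharp
Common to both → D-sharp.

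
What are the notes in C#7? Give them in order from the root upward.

C#7 is a dominant seventh built on C#.
Root: C#
Major 3rd (3rd): E#
Perfect 5th (5th): G#
Minor 7th (7th): B

C#  E#  G#  B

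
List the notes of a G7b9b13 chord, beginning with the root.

G B D F Ab Eb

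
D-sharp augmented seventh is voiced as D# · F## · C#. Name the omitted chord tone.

The full D-sharp augmented seventh chord is D#, F##, A##, C#.
Comparing with the voicing, the augmented 5th (5th) — A## — is absent.

A##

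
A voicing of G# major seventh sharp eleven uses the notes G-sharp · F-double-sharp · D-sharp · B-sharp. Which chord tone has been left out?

C-double-sharp

The full G# major seventh sharp eleven chord is G-sharp, B-sharp, D-sharp, F-double-sharp, C-double-sharp.
Comparing with the voicing, the augmented 11th (11th) — C-double-sharp — is absent.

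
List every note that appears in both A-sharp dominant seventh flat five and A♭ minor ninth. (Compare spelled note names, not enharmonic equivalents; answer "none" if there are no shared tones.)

A-sharp dominant seventh flat five = A-sharp, C-double-sharp, E, G-sharp.
A♭ minor ninth = A-flat, C-flat, E-flat, G-flat, B-flat.
Shared: none.

none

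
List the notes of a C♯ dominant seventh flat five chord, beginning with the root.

C-sharp E-sharp G B

Root C-sharp, quality dominant seventh flat five:
Root: C-sharp
Major 3rd (3rd): E-sharp
Diminished 5th (5th): G
Minor 7th (7th): B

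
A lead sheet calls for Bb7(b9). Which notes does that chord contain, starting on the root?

Bb7(b9) is a dominant seventh flat nine built on Bb.
Bb — root
D — major 3rd
F — perfect 5th
Ab — minor 7th
Cb — minor 9th

Bb  D  F  Ab  Cb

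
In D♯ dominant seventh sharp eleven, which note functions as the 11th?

D♯ dominant seventh sharp eleven is built on D-sharp; its 11th is an augmented 11th above the root.
A fourth above D uses the letter G, and the augmented 11th above D-sharp is G-double-sharp.

G-double-sharp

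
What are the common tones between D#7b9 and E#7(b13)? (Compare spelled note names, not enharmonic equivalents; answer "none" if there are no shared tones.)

D#  C#

D#7b9 = D#, F##, A#, C#, E.
E#7(b13) = E#, G##, B#, D#, C#.
Shared: D#, C#.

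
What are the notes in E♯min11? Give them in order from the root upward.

E#, G#, B#, D#, F##, A#

E♯min11: minor eleventh on E#.
E# — root
G# — minor 3rd
B# — perfect 5th
D# — minor 7th
F## — major 9th
A# — perfect 11th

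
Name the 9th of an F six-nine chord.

G

Root of F six-nine = F. The 9th is a major 9th: F up a major 9th → G.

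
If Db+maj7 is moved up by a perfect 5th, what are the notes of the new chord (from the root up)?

A perfect 5th up from D♭ is A♭, so the new chord is A♭ augmented major seventh.
A♭ — root
C — major 3rd
E — augmented 5th
G — major 7th

A♭  C  E  G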